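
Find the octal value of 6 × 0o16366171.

Multiply each base-8 digit by 6, carrying:
  1×6 = 6 → write 6
  7×6 = 42 → write 2 carry 5
  1×6+5 = 11 → write 3 carry 1
  6×6+1 = 37 → write 5 carry 4
  6×6+4 = 40 → write 0 carry 5
  3×6+5 = 23 → write 7 carry 2
  6×6+2 = 38 → write 6 carry 4
  1×6+4 = 10 → write 2 carry 1
  remaining carry: 1

0o126705326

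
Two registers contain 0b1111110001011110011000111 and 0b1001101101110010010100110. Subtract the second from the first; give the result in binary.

0b110000011101100000100001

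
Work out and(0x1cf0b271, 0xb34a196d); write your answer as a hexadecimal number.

0x10401061

AND each hex digit independently (no carries):
  1&b=1, c&3=0, f&4=4, 0&a=0, b&1=1, 2&9=0, 7&6=6, 1&d=1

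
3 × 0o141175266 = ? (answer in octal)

Multiply each base-8 digit by 3, carrying:
  6×3 = 18 → write 2 carry 2
  6×3+2 = 20 → write 4 carry 2
  2×3+2 = 8 → write 0 carry 1
  5×3+1 = 16 → write 0 carry 2
  7×3+2 = 23 → write 7 carry 2
  1×3+2 = 5 → write 5
  1×3 = 3 → write 3
  4×3 = 12 → write 4 carry 1
  1×3+1 = 4 → write 4

0o443570042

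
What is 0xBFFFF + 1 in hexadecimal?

The trailing 4 digits are F (max in base 16), so adding 1 cascades: they roll to 0 and the next digit up increments.

0xC0000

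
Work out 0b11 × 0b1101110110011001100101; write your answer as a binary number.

0b101001100011001100101111

Multiply each base-2 digit by 3, carrying:
  1×3 = 3 → write 1 carry 1
  0×3+1 = 1 → write 1
  1×3 = 3 → write 1 carry 1
  0×3+1 = 1 → write 1
  0×3 = 0 → write 0
  1×3 = 3 → write 1 carry 1
  1×3+1 = 4 → write 0 carry 2
  0×3+2 = 2 → write 0 carry 1
  0×3+1 = 1 → write 1
  1×3 = 3 → write 1 carry 1
  1×3+1 = 4 → write 0 carry 2
  0×3+2 = 2 → write 0 carry 1
  0×3+1 = 1 → write 1
  1×3 = 3 → write 1 carry 1
  1×3+1 = 4 → write 0 carry 2
  0×3+2 = 2 → write 0 carry 1
  1×3+1 = 4 → write 0 carry 2
  1×3+2 = 5 → write 1 carry 2
  1×3+2 = 5 → write 1 carry 2
  0×3+2 = 2 → write 0 carry 1
  1×3+1 = 4 → write 0 carry 2
  1×3+2 = 5 → write 1 carry 2
  remaining carry: 10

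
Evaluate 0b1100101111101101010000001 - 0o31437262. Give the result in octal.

0o114315717

0b1100101111101101010000001 = 0o145755201 in octal.
Subtract column by column in base 8:
  1-2 → 7 (borrow)
  0-6-1 → 1 (borrow)
  2-2-1 → 7 (borrow)
  5-7-1 → 5 (borrow)
  5-3-1 → 1
  7-4 → 3
  5-1 → 4
  4-3 → 1
  1-0 → 1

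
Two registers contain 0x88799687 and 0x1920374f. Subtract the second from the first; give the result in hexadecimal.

0x6f595f38

Subtract column by column in base 16:
  7-f → 8 (borrow)
  8-4-1 → 3
  6-7 → f (borrow)
  9-3-1 → 5
  9-0 → 9
  7-2 → 5
  8-9 → f (borrow)
  8-1-1 → 6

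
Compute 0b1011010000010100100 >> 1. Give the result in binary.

Right shift by 1: drop the 1 least-significant bit.

0b101101000001010010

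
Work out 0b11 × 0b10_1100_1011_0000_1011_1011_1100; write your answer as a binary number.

0b1000011000010010001100110100

Multiply each base-2 digit by 3, carrying:
  0×3 = 0 → write 0
  0×3 = 0 → write 0
  1×3 = 3 → write 1 carry 1
  1×3+1 = 4 → write 0 carry 2
  1×3+2 = 5 → write 1 carry 2
  1×3+2 = 5 → write 1 carry 2
  0×3+2 = 2 → write 0 carry 1
  1×3+1 = 4 → write 0 carry 2
  1×3+2 = 5 → write 1 carry 2
  1×3+2 = 5 → write 1 carry 2
  0×3+2 = 2 → write 0 carry 1
  1×3+1 = 4 → write 0 carry 2
  0×3+2 = 2 → write 0 carry 1
  0×3+1 = 1 → write 1
  0×3 = 0 → write 0
  0×3 = 0 → write 0
  1×3 = 3 → write 1 carry 1
  1×3+1 = 4 → write 0 carry 2
  0×3+2 = 2 → write 0 carry 1
  1×3+1 = 4 → write 0 carry 2
  0×3+2 = 2 → write 0 carry 1
  0×3+1 = 1 → write 1
  1×3 = 3 → write 1 carry 1
  1×3+1 = 4 → write 0 carry 2
  0×3+2 = 2 → write 0 carry 1
  1×3+1 = 4 → write 0 carry 2
  remaining carry: 10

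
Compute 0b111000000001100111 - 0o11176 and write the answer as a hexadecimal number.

0b111000000001100111 = 0x38067 in hexadecimal.
0o11176 = 0x127E in hexadecimal.
Subtract column by column in base 16:
  7-E → 9 (borrow)
  6-7-1 → E (borrow)
  0-2-1 → D (borrow)
  8-1-1 → 6
  3-0 → 3

0x36DE9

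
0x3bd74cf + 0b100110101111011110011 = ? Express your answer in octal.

0o364151702

0x3bd74cf = 0o357272317 in octal.
0b100110101111011110011 = 0o4657363 in octal.
Add column by column in base 8, right to left:
  7+3 = 2 carry 1
  1+6+1 = 0 carry 1
  3+3+1 = 7
  2+7 = 1 carry 1
  7+5+1 = 5 carry 1
  2+6+1 = 1 carry 1
  7+4+1 = 4 carry 1
  5+0+1 = 6
  3+0 = 3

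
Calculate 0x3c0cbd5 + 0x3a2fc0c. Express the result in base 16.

Add column by column in base 16, right to left:
  5+c = 1 carry 1
  d+0+1 = e
  b+c = 7 carry 1
  c+f+1 = c carry 1
  0+2+1 = 3
  c+a = 6 carry 1
  3+3+1 = 7

0x763c7e1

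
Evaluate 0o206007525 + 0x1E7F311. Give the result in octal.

0o400001146

0x1E7F311 = 0o171771421 in octal.
Add column by column in base 8, right to left:
  5+1 = 6
  2+2 = 4
  5+4 = 1 carry 1
  7+1+1 = 1 carry 1
  0+7+1 = 0 carry 1
  0+7+1 = 0 carry 1
  6+1+1 = 0 carry 1
  0+7+1 = 0 carry 1
  2+1+1 = 4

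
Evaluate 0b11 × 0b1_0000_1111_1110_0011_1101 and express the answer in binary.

0b1100101111101010110111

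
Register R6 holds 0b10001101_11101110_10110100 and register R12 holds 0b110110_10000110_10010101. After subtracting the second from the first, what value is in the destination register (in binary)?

Subtract column by column in base 2:
  0-1 → 1 (borrow)
  0-0-1 → 1 (borrow)
  1-1-1 → 1 (borrow)
  0-0-1 → 1 (borrow)
  1-1-1 → 1 (borrow)
  1-0-1 → 0
  0-0 → 0
  1-1 → 0
  0-0 → 0
  1-1 → 0
  1-1 → 0
  1-0 → 1
  0-0 → 0
  1-0 → 1
  1-0 → 1
  1-1 → 0
  1-0 → 1
  0-1 → 1 (borrow)
  1-1-1 → 1 (borrow)
  1-0-1 → 0
  0-1 → 1 (borrow)
  0-1-1 → 0 (borrow)
  0-0-1 → 1 (borrow)
  1-0-1 → 0

0b10101110110100000011111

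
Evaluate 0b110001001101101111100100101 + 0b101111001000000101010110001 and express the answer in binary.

0b1100000010101110100111010110

Add column by column in base 2, right to left:
  1+1 = 0 carry 1
  0+0+1 = 1
  1+0 = 1
  0+0 = 0
  0+1 = 1
  1+1 = 0 carry 1
  0+0+1 = 1
  0+1 = 1
  1+0 = 1
  1+1 = 0 carry 1
  1+0+1 = 0 carry 1
  1+1+1 = 1 carry 1
  1+0+1 = 0 carry 1
  0+0+1 = 1
  1+0 = 1
  1+0 = 1
  0+0 = 0
  1+0 = 1
  1+1 = 0 carry 1
  0+0+1 = 1
  0+0 = 0
  1+1 = 0 carry 1
  0+1+1 = 0 carry 1
  0+1+1 = 0 carry 1
  0+1+1 = 0 carry 1
  1+0+1 = 0 carry 1
  1+1+1 = 1 carry 1
  final carry 1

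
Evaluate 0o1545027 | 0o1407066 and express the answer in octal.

OR each oct digit independently (no carries):
  1|1=1, 5|4=5, 4|0=4, 5|7=7, 0|0=0, 2|6=6, 7|6=7

0o1547067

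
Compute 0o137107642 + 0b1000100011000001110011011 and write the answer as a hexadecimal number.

0x28E133D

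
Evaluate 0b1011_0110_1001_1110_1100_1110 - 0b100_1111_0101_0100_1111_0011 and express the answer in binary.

0b11001110100100111011011

Subtract column by column in base 2:
  0-1 → 1 (borrow)
  1-1-1 → 1 (borrow)
  1-0-1 → 0
  1-0 → 1
  0-1 → 1 (borrow)
  0-1-1 → 0 (borrow)
  1-1-1 → 1 (borrow)
  1-1-1 → 1 (borrow)
  0-0-1 → 1 (borrow)
  1-0-1 → 0
  1-1 → 0
  1-0 → 1
  1-1 → 0
  0-0 → 0
  0-1 → 1 (borrow)
  1-0-1 → 0
  0-1 → 1 (borrow)
  1-1-1 → 1 (borrow)
  1-1-1 → 1 (borrow)
  0-1-1 → 0 (borrow)
  1-0-1 → 0
  1-0 → 1
  0-1 → 1 (borrow)
  1-0-1 → 0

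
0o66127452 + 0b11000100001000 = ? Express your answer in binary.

0b110110001110000000110010

0o66127452 = 0b110110001010111100101010 in binary.
Add column by column in base 2, right to left:
  0+0 = 0
  1+0 = 1
  0+0 = 0
  1+1 = 0 carry 1
  0+0+1 = 1
  1+0 = 1
  0+0 = 0
  0+0 = 0
  1+1 = 0 carry 1
  1+0+1 = 0 carry 1
  1+0+1 = 0 carry 1
  1+0+1 = 0 carry 1
  0+1+1 = 0 carry 1
  1+1+1 = 1 carry 1
  0+0+1 = 1
  1+0 = 1
  0+0 = 0
  0+0 = 0
  0+0 = 0
  1+0 = 1
  1+0 = 1
  0+0 = 0
  1+0 = 1
  1+0 = 1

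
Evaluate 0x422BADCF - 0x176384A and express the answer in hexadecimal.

0x40B57585

Subtract column by column in base 16:
  F-A → 5
  C-4 → 8
  D-8 → 5
  A-3 → 7
  B-6 → 5
  2-7 → B (borrow)
  2-1-1 → 0
  4-0 → 4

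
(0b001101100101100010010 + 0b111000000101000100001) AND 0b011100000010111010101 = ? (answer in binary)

0b100000010100010001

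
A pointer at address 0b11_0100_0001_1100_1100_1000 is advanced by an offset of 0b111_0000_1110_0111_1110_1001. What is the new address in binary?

Add column by column in base 2, right to left:
  0+1 = 1
  0+0 = 0
  0+0 = 0
  1+1 = 0 carry 1
  0+0+1 = 1
  0+1 = 1
  1+1 = 0 carry 1
  1+1+1 = 1 carry 1
  0+1+1 = 0 carry 1
  0+1+1 = 0 carry 1
  1+1+1 = 1 carry 1
  1+0+1 = 0 carry 1
  1+0+1 = 0 carry 1
  0+1+1 = 0 carry 1
  0+1+1 = 0 carry 1
  0+1+1 = 0 carry 1
  0+0+1 = 1
  0+0 = 0
  1+0 = 1
  0+0 = 0
  1+1 = 0 carry 1
  1+1+1 = 1 carry 1
  0+1+1 = 0 carry 1
  final carry 1

0b101001010000010010110001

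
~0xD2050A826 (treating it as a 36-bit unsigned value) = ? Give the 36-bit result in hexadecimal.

0x2DFAF57D9

Each hex digit d becomes F−d:
  D→2, 2→D, 0→F, 5→A, 0→F, A→5, 8→7, 2→D, 6→9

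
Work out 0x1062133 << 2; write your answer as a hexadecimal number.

2 bits is not a whole number of base-16 digits; in binary: 1000001100010000100110011 << 2 = 100000110001000010011001100.

0x41884CC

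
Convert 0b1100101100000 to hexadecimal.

Group the bits into nibbles: 0001 1001 0110 0000 → 1960.

0x1960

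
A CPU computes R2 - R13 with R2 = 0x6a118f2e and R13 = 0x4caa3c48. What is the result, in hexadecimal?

0x1d6752e6

Subtract column by column in base 16:
  e-8 → 6
  2-4 → e (borrow)
  f-c-1 → 2
  8-3 → 5
  1-a → 7 (borrow)
  1-a-1 → 6 (borrow)
  a-c-1 → d (borrow)
  6-4-1 → 1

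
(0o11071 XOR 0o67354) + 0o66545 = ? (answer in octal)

First 0o11071 XOR 0o67354 = 0o76325.
Add column by column in base 8, right to left:
  5+5 = 2 carry 1
  2+4+1 = 7
  3+5 = 0 carry 1
  6+6+1 = 5 carry 1
  7+6+1 = 6 carry 1
  final carry 1

0o165072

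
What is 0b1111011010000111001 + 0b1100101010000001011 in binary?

0b11100000100001000100

Add column by column in base 2, right to left:
  1+1 = 0 carry 1
  0+1+1 = 0 carry 1
  0+0+1 = 1
  1+1 = 0 carry 1
  1+0+1 = 0 carry 1
  1+0+1 = 0 carry 1
  0+0+1 = 1
  0+0 = 0
  0+0 = 0
  0+0 = 0
  1+1 = 0 carry 1
  0+0+1 = 1
  1+1 = 0 carry 1
  1+0+1 = 0 carry 1
  0+1+1 = 0 carry 1
  1+0+1 = 0 carry 1
  1+0+1 = 0 carry 1
  1+1+1 = 1 carry 1
  1+1+1 = 1 carry 1
  final carry 1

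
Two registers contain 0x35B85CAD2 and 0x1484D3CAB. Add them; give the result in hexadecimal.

Add column by column in base 16, right to left:
  2+B = D
  D+A = 7 carry 1
  A+C+1 = 7 carry 1
  C+3+1 = 0 carry 1
  5+D+1 = 3 carry 1
  8+4+1 = D
  B+8 = 3 carry 1
  5+4+1 = A
  3+1 = 4

0x4A3D3077D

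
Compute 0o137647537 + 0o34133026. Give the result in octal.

Add column by column in base 8, right to left:
  7+6 = 5 carry 1
  3+2+1 = 6
  5+0 = 5
  7+3 = 2 carry 1
  4+3+1 = 0 carry 1
  6+1+1 = 0 carry 1
  7+4+1 = 4 carry 1
  3+3+1 = 7
  1+0 = 1

0o174002565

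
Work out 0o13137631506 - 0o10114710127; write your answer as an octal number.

Subtract column by column in base 8:
  6-7 → 7 (borrow)
  0-2-1 → 5 (borrow)
  5-1-1 → 3
  1-0 → 1
  3-1 → 2
  6-7 → 7 (borrow)
  7-4-1 → 2
  3-1 → 2
  1-1 → 0
  3-0 → 3
  1-1 → 0

0o3022721357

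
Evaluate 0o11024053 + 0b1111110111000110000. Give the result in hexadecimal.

0x2c165b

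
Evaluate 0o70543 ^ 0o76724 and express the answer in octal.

0o06267

XOR each oct digit independently (no carries):
  7^7=0, 0^6=6, 5^7=2, 4^2=6, 3^4=7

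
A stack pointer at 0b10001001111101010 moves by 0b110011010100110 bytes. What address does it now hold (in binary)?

0b10111101010010000

Add column by column in base 2, right to left:
  0+0 = 0
  1+1 = 0 carry 1
  0+1+1 = 0 carry 1
  1+0+1 = 0 carry 1
  0+0+1 = 1
  1+1 = 0 carry 1
  1+0+1 = 0 carry 1
  1+1+1 = 1 carry 1
  1+0+1 = 0 carry 1
  1+1+1 = 1 carry 1
  0+1+1 = 0 carry 1
  0+0+1 = 1
  1+0 = 1
  0+1 = 1
  0+1 = 1
  0+0 = 0
  1+0 = 1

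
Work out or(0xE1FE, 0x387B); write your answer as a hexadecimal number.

0xF9FF

OR each hex digit independently (no carries):
  E|3=F, 1|8=9, F|7=F, E|B=F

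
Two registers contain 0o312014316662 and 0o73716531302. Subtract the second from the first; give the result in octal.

0o216075565360

Subtract column by column in base 8:
  2-2 → 0
  6-0 → 6
  6-3 → 3
  6-1 → 5
  1-3 → 6 (borrow)
  3-5-1 → 5 (borrow)
  4-6-1 → 5 (borrow)
  1-1-1 → 7 (borrow)
  0-7-1 → 0 (borrow)
  2-3-1 → 6 (borrow)
  1-7-1 → 1 (borrow)
  3-0-1 → 2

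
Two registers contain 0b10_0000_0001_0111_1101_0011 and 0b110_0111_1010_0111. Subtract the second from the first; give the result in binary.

0b111111011000000101100

Subtract column by column in base 2:
  1-1 → 0
  1-1 → 0
  0-1 → 1 (borrow)
  0-0-1 → 1 (borrow)
  1-0-1 → 0
  0-1 → 1 (borrow)
  1-0-1 → 0
  1-1 → 0
  1-1 → 0
  1-1 → 0
  1-1 → 0
  0-0 → 0
  1-0 → 1
  0-1 → 1 (borrow)
  0-1-1 → 0 (borrow)
  0-0-1 → 1 (borrow)
  0-0-1 → 1 (borrow)
  0-0-1 → 1 (borrow)
  0-0-1 → 1 (borrow)
  0-0-1 → 1 (borrow)
  0-0-1 → 1 (borrow)
  1-0-1 → 0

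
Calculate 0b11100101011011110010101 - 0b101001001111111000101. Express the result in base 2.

0b10111100001011111010000

Subtract column by column in base 2:
  1-1 → 0
  0-0 → 0
  1-1 → 0
  0-0 → 0
  1-0 → 1
  0-0 → 0
  0-1 → 1 (borrow)
  1-1-1 → 1 (borrow)
  1-1-1 → 1 (borrow)
  1-1-1 → 1 (borrow)
  1-1-1 → 1 (borrow)
  0-1-1 → 0 (borrow)
  1-1-1 → 1 (borrow)
  1-0-1 → 0
  0-0 → 0
  1-1 → 0
  0-0 → 0
  1-0 → 1
  0-1 → 1 (borrow)
  0-0-1 → 1 (borrow)
  1-1-1 → 1 (borrow)
  1-0-1 → 0
  1-0 → 1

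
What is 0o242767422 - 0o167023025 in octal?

0o53744375

Subtract column by column in base 8:
  2-5 → 5 (borrow)
  2-2-1 → 7 (borrow)
  4-0-1 → 3
  7-3 → 4
  6-2 → 4
  7-0 → 7
  2-7 → 3 (borrow)
  4-6-1 → 5 (borrow)
  2-1-1 → 0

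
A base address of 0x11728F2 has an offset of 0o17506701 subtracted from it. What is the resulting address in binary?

0x11728F2 = 0b1000101110010100011110010 in binary.
0o17506701 = 0b1111101000110111000001 in binary.
Subtract column by column in base 2:
  0-1 → 1 (borrow)
  1-0-1 → 0
  0-0 → 0
  0-0 → 0
  1-0 → 1
  1-0 → 1
  1-1 → 0
  1-1 → 0
  0-1 → 1 (borrow)
  0-0-1 → 1 (borrow)
  0-1-1 → 0 (borrow)
  1-1-1 → 1 (borrow)
  0-0-1 → 1 (borrow)
  1-0-1 → 0
  0-0 → 0
  0-1 → 1 (borrow)
  1-0-1 → 0
  1-1 → 0
  1-1 → 0
  0-1 → 1 (borrow)
  1-1-1 → 1 (borrow)
  0-1-1 → 0 (borrow)
  0-0-1 → 1 (borrow)
  0-0-1 → 1 (borrow)
  1-0-1 → 0

0b110110001001101100110001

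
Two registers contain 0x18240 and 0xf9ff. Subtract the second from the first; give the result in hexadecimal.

0x8841

Subtract column by column in base 16:
  0-f → 1 (borrow)
  4-f-1 → 4 (borrow)
  2-9-1 → 8 (borrow)
  8-f-1 → 8 (borrow)
  1-0-1 → 0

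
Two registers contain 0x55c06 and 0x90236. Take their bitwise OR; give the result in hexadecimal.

OR each hex digit independently (no carries):
  5|9=d, 5|0=5, c|2=e, 0|3=3, 6|6=6

0xd5e36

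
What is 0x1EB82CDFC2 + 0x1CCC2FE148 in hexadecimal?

Add column by column in base 16, right to left:
  2+8 = A
  C+4 = 0 carry 1
  F+1+1 = 1 carry 1
  D+E+1 = C carry 1
  C+F+1 = C carry 1
  2+2+1 = 5
  8+C = 4 carry 1
  B+C+1 = 8 carry 1
  E+C+1 = B carry 1
  1+1+1 = 3

0x3B845CC10A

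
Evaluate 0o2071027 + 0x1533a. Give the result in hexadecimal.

0x9c551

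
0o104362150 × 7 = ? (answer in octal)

Multiply each base-8 digit by 7, carrying:
  0×7 = 0 → write 0
  5×7 = 35 → write 3 carry 4
  1×7+4 = 11 → write 3 carry 1
  2×7+1 = 15 → write 7 carry 1
  6×7+1 = 43 → write 3 carry 5
  3×7+5 = 26 → write 2 carry 3
  4×7+3 = 31 → write 7 carry 3
  0×7+3 = 3 → write 3
  1×7 = 7 → write 7

0o737237330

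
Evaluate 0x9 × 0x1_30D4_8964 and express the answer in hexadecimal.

Multiply each base-16 digit by 9, carrying:
  4×9 = 36 → write 4 carry 2
  6×9+2 = 56 → write 8 carry 3
  9×9+3 = 84 → write 4 carry 5
  8×9+5 = 77 → write D carry 4
  4×9+4 = 40 → write 8 carry 2
  D×9+2 = 119 → write 7 carry 7
  0×9+7 = 7 → write 7
  3×9 = 27 → write B carry 1
  1×9+1 = 10 → write A

0xAB778D484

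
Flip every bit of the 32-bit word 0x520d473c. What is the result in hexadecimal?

Each hex digit d becomes f−d:
  5→a, 2→d, 0→f, d→2, 4→b, 7→8, 3→c, c→3

0xadf2b8c3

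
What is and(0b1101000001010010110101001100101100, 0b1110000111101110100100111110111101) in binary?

AND bit by bit (1 only where both bits are 1):
  1101000001010010110101001100101100
& 1110000111101110100100111110111101
= 1100000001000010100100001100101100

0b1100000001000010100100001100101100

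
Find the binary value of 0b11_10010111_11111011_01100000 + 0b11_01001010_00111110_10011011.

Add column by column in base 2, right to left:
  0+1 = 1
  0+1 = 1
  0+0 = 0
  0+1 = 1
  0+1 = 1
  1+0 = 1
  1+0 = 1
  0+1 = 1
  1+0 = 1
  1+1 = 0 carry 1
  0+1+1 = 0 carry 1
  1+1+1 = 1 carry 1
  1+1+1 = 1 carry 1
  1+1+1 = 1 carry 1
  1+0+1 = 0 carry 1
  1+0+1 = 0 carry 1
  1+0+1 = 0 carry 1
  1+1+1 = 1 carry 1
  1+0+1 = 0 carry 1
  0+1+1 = 0 carry 1
  1+0+1 = 0 carry 1
  0+0+1 = 1
  0+1 = 1
  1+0 = 1
  1+1 = 0 carry 1
  1+1+1 = 1 carry 1
  final carry 1

0b110111000100011100111111011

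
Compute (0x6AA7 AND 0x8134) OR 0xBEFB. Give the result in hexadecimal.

0x6AA7 AND 0x8134 = 0x0024.
Then OR with 0xBEFB.

0xBEFF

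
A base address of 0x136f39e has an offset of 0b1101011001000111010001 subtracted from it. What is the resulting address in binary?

0b1000000010110000111001101

0x136f39e = 0b1001101101111001110011110 in binary.
Subtract column by column in base 2:
  0-1 → 1 (borrow)
  1-0-1 → 0
  1-0 → 1
  1-0 → 1
  1-1 → 0
  0-0 → 0
  0-1 → 1 (borrow)
  1-1-1 → 1 (borrow)
  1-1-1 → 1 (borrow)
  1-0-1 → 0
  0-0 → 0
  0-0 → 0
  1-1 → 0
  1-0 → 1
  1-0 → 1
  1-1 → 0
  0-1 → 1 (borrow)
  1-0-1 → 0
  1-1 → 0
  0-0 → 0
  1-1 → 0
  1-1 → 0
  0-0 → 0
  0-0 → 0
  1-0 → 1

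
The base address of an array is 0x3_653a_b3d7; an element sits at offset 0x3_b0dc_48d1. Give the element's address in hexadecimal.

0x71616fca8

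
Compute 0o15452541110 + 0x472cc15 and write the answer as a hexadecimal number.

0o15452541110 = 0x6caac248 in hexadecimal.
Add column by column in base 16, right to left:
  8+5 = d
  4+1 = 5
  2+c = e
  c+c = 8 carry 1
  a+2+1 = d
  a+7 = 1 carry 1
  c+4+1 = 1 carry 1
  6+0+1 = 7

0x711d8e5d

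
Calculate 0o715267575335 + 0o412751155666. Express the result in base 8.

Add column by column in base 8, right to left:
  5+6 = 3 carry 1
  3+6+1 = 2 carry 1
  3+6+1 = 2 carry 1
  5+5+1 = 3 carry 1
  7+5+1 = 5 carry 1
  5+1+1 = 7
  7+1 = 0 carry 1
  6+5+1 = 4 carry 1
  2+7+1 = 2 carry 1
  5+2+1 = 0 carry 1
  1+1+1 = 3
  7+4 = 3 carry 1
  final carry 1

0o1330240753223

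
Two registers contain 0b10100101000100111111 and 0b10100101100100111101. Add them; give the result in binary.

0b101001010101001111100

Add column by column in base 2, right to left:
  1+1 = 0 carry 1
  1+0+1 = 0 carry 1
  1+1+1 = 1 carry 1
  1+1+1 = 1 carry 1
  1+1+1 = 1 carry 1
  1+1+1 = 1 carry 1
  0+0+1 = 1
  0+0 = 0
  1+1 = 0 carry 1
  0+0+1 = 1
  0+0 = 0
  0+1 = 1
  1+1 = 0 carry 1
  0+0+1 = 1
  1+1 = 0 carry 1
  0+0+1 = 1
  0+0 = 0
  1+1 = 0 carry 1
  0+0+1 = 1
  1+1 = 0 carry 1
  final carry 1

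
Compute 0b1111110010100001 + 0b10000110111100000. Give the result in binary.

Add column by column in base 2, right to left:
  1+0 = 1
  0+0 = 0
  0+0 = 0
  0+0 = 0
  0+0 = 0
  1+1 = 0 carry 1
  0+1+1 = 0 carry 1
  1+1+1 = 1 carry 1
  0+1+1 = 0 carry 1
  0+0+1 = 1
  1+1 = 0 carry 1
  1+1+1 = 1 carry 1
  1+0+1 = 0 carry 1
  1+0+1 = 0 carry 1
  1+0+1 = 0 carry 1
  1+0+1 = 0 carry 1
  0+1+1 = 0 carry 1
  final carry 1

0b100000101010000001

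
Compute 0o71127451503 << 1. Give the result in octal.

0o162257123206

1 bits is not a whole number of base-8 digits; in binary: 111001001010111100101001101000011 << 1 = 1110010010101111001010011010000110.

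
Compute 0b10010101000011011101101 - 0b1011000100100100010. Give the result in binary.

Subtract column by column in base 2:
  1-0 → 1
  0-1 → 1 (borrow)
  1-0-1 → 0
  1-0 → 1
  0-0 → 0
  1-1 → 0
  1-0 → 1
  1-0 → 1
  0-1 → 1 (borrow)
  1-0-1 → 0
  1-0 → 1
  0-1 → 1 (borrow)
  0-0-1 → 1 (borrow)
  0-0-1 → 1 (borrow)
  0-0-1 → 1 (borrow)
  1-1-1 → 1 (borrow)
  0-1-1 → 0 (borrow)
  1-0-1 → 0
  0-1 → 1 (borrow)
  1-0-1 → 0
  0-0 → 0
  0-0 → 0
  1-0 → 1

0b10001001111110111001011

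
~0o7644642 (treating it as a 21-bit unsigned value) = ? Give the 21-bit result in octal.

Each oct digit d becomes 7−d:
  7→0, 6→1, 4→3, 4→3, 6→1, 4→3, 2→5

0o0133135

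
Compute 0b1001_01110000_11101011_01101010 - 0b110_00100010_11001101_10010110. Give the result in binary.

Subtract column by column in base 2:
  0-0 → 0
  1-1 → 0
  0-1 → 1 (borrow)
  1-0-1 → 0
  0-1 → 1 (borrow)
  1-0-1 → 0
  1-0 → 1
  0-1 → 1 (borrow)
  1-1-1 → 1 (borrow)
  1-0-1 → 0
  0-1 → 1 (borrow)
  1-1-1 → 1 (borrow)
  0-0-1 → 1 (borrow)
  1-0-1 → 0
  1-1 → 0
  1-1 → 0
  0-0 → 0
  0-1 → 1 (borrow)
  0-0-1 → 1 (borrow)
  0-0-1 → 1 (borrow)
  1-0-1 → 0
  1-1 → 0
  1-0 → 1
  0-0 → 0
  1-0 → 1
  0-1 → 1 (borrow)
  0-1-1 → 0 (borrow)
  1-0-1 → 0

0b11010011100001110111010100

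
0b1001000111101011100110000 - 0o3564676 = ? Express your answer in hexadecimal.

0b1001000111101011100110000 = 0x123d730 in hexadecimal.
0o3564676 = 0xee9be in hexadecimal.
Subtract column by column in base 16:
  0-e → 2 (borrow)
  3-b-1 → 7 (borrow)
  7-9-1 → d (borrow)
  d-e-1 → e (borrow)
  3-e-1 → 4 (borrow)
  2-0-1 → 1
  1-0 → 1

0x114ed72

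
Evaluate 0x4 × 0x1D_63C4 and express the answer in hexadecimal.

0x758F10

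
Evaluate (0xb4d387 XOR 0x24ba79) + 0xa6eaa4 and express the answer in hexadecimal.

First 0xb4d387 XOR 0x24ba79 = 0x9069fe.
Add column by column in base 16, right to left:
  e+4 = 2 carry 1
  f+a+1 = a carry 1
  9+a+1 = 4 carry 1
  6+e+1 = 5 carry 1
  0+6+1 = 7
  9+a = 3 carry 1
  final carry 1

0x13754a2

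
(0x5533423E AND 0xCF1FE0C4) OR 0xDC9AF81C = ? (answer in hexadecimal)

0xDD9BF81C

0x5533423E AND 0xCF1FE0C4 = 0x45134004.
Then OR with 0xDC9AF81C.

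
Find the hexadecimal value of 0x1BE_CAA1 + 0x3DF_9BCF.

0x59E6670

Add column by column in base 16, right to left:
  1+F = 0 carry 1
  A+C+1 = 7 carry 1
  A+B+1 = 6 carry 1
  C+9+1 = 6 carry 1
  E+F+1 = E carry 1
  B+D+1 = 9 carry 1
  1+3+1 = 5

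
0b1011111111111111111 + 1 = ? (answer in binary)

0b1100000000000000000

The trailing 17 digits are 1 (max in base 2), so adding 1 cascades: they roll to 0 and the next digit up increments.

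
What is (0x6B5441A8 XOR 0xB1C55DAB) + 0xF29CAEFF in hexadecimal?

First 0x6B5441A8 XOR 0xB1C55DAB = 0xDA911C03.
Add column by column in base 16, right to left:
  3+F = 2 carry 1
  0+F+1 = 0 carry 1
  C+E+1 = B carry 1
  1+A+1 = C
  1+C = D
  9+9 = 2 carry 1
  A+2+1 = D
  D+F = C carry 1
  final carry 1

0x1CD2DCB02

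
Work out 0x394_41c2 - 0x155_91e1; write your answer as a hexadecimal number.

0x23eafe1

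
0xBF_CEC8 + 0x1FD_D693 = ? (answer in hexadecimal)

0x2BDA55B

Add column by column in base 16, right to left:
  8+3 = B
  C+9 = 5 carry 1
  E+6+1 = 5 carry 1
  C+D+1 = A carry 1
  F+D+1 = D carry 1
  B+F+1 = B carry 1
  0+1+1 = 2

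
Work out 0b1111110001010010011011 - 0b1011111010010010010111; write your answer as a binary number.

Subtract column by column in base 2:
  1-1 → 0
  1-1 → 0
  0-1 → 1 (borrow)
  1-0-1 → 0
  1-1 → 0
  0-0 → 0
  0-0 → 0
  1-1 → 0
  0-0 → 0
  0-0 → 0
  1-1 → 0
  0-0 → 0
  1-0 → 1
  0-1 → 1 (borrow)
  0-0-1 → 1 (borrow)
  0-1-1 → 0 (borrow)
  1-1-1 → 1 (borrow)
  1-1-1 → 1 (borrow)
  1-1-1 → 1 (borrow)
  1-1-1 → 1 (borrow)
  1-0-1 → 0
  1-1 → 0

0b11110111000000000100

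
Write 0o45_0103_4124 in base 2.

0b100101000001000011100001010100

Each octal digit is 3 bits: 4=100 5=101 0=000 1=001 0=000 3=011 4=100 1=001 2=010 4=100.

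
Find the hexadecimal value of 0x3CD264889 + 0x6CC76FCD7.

Add column by column in base 16, right to left:
  9+7 = 0 carry 1
  8+D+1 = 6 carry 1
  8+C+1 = 5 carry 1
  4+F+1 = 4 carry 1
  6+6+1 = D
  2+7 = 9
  D+C = 9 carry 1
  C+C+1 = 9 carry 1
  3+6+1 = A

0xA999D4560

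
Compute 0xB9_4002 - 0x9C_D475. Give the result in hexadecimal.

0x1C6B8D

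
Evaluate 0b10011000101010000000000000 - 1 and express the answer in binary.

0b10011000101001111111111111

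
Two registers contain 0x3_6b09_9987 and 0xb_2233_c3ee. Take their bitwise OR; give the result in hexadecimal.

OR each hex digit independently (no carries):
  3|b=b, 6|2=6, b|2=b, 0|3=3, 9|3=b, 9|c=d, 9|3=b, 8|e=e, 7|e=f

0xb6b3bdbef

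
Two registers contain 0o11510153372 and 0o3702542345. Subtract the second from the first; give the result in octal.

0o5605411025

Subtract column by column in base 8:
  2-5 → 5 (borrow)
  7-4-1 → 2
  3-3 → 0
  3-2 → 1
  5-4 → 1
  1-5 → 4 (borrow)
  0-2-1 → 5 (borrow)
  1-0-1 → 0
  5-7 → 6 (borrow)
  1-3-1 → 5 (borrow)
  1-0-1 → 0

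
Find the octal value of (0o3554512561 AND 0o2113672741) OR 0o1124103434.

0o3134513575

0o3554512561 AND 0o2113672741 = 0o2110412541.
Then OR with 0o1124103434.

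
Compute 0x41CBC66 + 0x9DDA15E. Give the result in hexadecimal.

0xDFA5DC4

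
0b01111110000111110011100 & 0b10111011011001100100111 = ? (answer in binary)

AND bit by bit (1 only where both bits are 1):
  01111110000111110011100
& 10111011011001100100111
= 00111010000001100000100

0b00111010000001100000100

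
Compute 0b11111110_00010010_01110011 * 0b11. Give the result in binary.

0b10111110100011011101011001

Multiply each base-2 digit by 3, carrying:
  1×3 = 3 → write 1 carry 1
  1×3+1 = 4 → write 0 carry 2
  0×3+2 = 2 → write 0 carry 1
  0×3+1 = 1 → write 1
  1×3 = 3 → write 1 carry 1
  1×3+1 = 4 → write 0 carry 2
  1×3+2 = 5 → write 1 carry 2
  0×3+2 = 2 → write 0 carry 1
  0×3+1 = 1 → write 1
  1×3 = 3 → write 1 carry 1
  0×3+1 = 1 → write 1
  0×3 = 0 → write 0
  1×3 = 3 → write 1 carry 1
  0×3+1 = 1 → write 1
  0×3 = 0 → write 0
  0×3 = 0 → write 0
  0×3 = 0 → write 0
  1×3 = 3 → write 1 carry 1
  1×3+1 = 4 → write 0 carry 2
  1×3+2 = 5 → write 1 carry 2
  1×3+2 = 5 → write 1 carry 2
  1×3+2 = 5 → write 1 carry 2
  1×3+2 = 5 → write 1 carry 2
  1×3+2 = 5 → write 1 carry 2
  remaining carry: 10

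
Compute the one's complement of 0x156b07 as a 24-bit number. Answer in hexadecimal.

0xea94f8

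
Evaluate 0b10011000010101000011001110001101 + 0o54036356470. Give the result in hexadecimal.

0b10011000010101000011001110001101 = 0x9854338d in hexadecimal.
0o54036356470 = 0x16079dd38 in hexadecimal.
Add column by column in base 16, right to left:
  d+8 = 5 carry 1
  8+3+1 = c
  3+d = 0 carry 1
  3+d+1 = 1 carry 1
  4+9+1 = e
  5+7 = c
  8+0 = 8
  9+6 = f
  0+1 = 1

0x1f8ce10c5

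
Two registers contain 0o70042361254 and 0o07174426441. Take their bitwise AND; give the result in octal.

0o00040020040

AND each oct digit independently (no carries):
  7&0=0, 0&7=0, 0&1=0, 4&7=4, 2&4=0, 3&4=0, 6&2=2, 1&6=0, 2&4=0, 5&4=4, 4&1=0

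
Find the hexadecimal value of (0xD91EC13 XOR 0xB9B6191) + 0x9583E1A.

0xF62CB9C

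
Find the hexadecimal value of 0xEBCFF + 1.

0xEBD00

The trailing 2 digits are F (max in base 16), so adding 1 cascades: they roll to 0 and the next digit up increments.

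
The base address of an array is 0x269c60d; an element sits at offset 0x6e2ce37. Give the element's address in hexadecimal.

Add column by column in base 16, right to left:
  d+7 = 4 carry 1
  0+3+1 = 4
  6+e = 4 carry 1
  c+c+1 = 9 carry 1
  9+2+1 = c
  6+e = 4 carry 1
  2+6+1 = 9

0x94c9444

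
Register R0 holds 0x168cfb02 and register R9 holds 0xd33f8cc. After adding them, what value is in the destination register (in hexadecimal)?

0x23c0f3ce

Add column by column in base 16, right to left:
  2+c = e
  0+c = c
  b+8 = 3 carry 1
  f+f+1 = f carry 1
  c+3+1 = 0 carry 1
  8+3+1 = c
  6+d = 3 carry 1
  1+0+1 = 2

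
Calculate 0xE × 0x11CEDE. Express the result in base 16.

Multiply each base-16 digit by 14, carrying:
  E×14 = 196 → write 4 carry 12
  D×14+12 = 194 → write 2 carry 12
  E×14+12 = 208 → write 0 carry 13
  C×14+13 = 181 → write 5 carry 11
  1×14+11 = 25 → write 9 carry 1
  1×14+1 = 15 → write F

0xF95024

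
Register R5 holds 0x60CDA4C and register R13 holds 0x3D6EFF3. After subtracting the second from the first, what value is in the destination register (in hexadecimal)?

Subtract column by column in base 16:
  C-3 → 9
  4-F → 5 (borrow)
  A-F-1 → A (borrow)
  D-E-1 → E (borrow)
  C-6-1 → 5
  0-D → 3 (borrow)
  6-3-1 → 2

0x235EA59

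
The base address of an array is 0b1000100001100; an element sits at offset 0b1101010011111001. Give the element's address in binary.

0b1110011000000101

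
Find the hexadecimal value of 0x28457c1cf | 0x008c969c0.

OR each hex digit independently (no carries):
  2|0=2, 8|0=8, 4|8=c, 5|c=d, 7|9=f, c|6=e, 1|9=9, c|c=c, f|0=f

0x28cdfe9cf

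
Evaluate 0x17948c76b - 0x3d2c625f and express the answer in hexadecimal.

Subtract column by column in base 16:
  b-f → c (borrow)
  6-5-1 → 0
  7-2 → 5
  c-6 → 6
  8-c → c (borrow)
  4-2-1 → 1
  9-d → c (borrow)
  7-3-1 → 3
  1-0 → 1

0x13c1c650c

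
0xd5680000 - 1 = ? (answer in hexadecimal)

The trailing 4 digits are 0, so subtracting 1 borrows through: they become F and the next digit up decrements.

0xd567ffff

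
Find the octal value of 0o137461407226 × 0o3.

Multiply each base-8 digit by 3, carrying:
  6×3 = 18 → write 2 carry 2
  2×3+2 = 8 → write 0 carry 1
  2×3+1 = 7 → write 7
  7×3 = 21 → write 5 carry 2
  0×3+2 = 2 → write 2
  4×3 = 12 → write 4 carry 1
  1×3+1 = 4 → write 4
  6×3 = 18 → write 2 carry 2
  4×3+2 = 14 → write 6 carry 1
  7×3+1 = 22 → write 6 carry 2
  3×3+2 = 11 → write 3 carry 1
  1×3+1 = 4 → write 4

0o436624425702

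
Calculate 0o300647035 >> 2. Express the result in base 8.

0o60151607

2 bits is not a whole number of base-8 digits; in binary: 11000000110100111000011101 >> 2 = 110000001101001110000111.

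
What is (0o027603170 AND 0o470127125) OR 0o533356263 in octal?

0o027603170 AND 0o470127125 = 0o020003120.
Then OR with 0o533356263.

0o533357363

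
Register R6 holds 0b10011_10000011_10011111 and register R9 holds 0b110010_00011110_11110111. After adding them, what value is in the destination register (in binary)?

Add column by column in base 2, right to left:
  1+1 = 0 carry 1
  1+1+1 = 1 carry 1
  1+1+1 = 1 carry 1
  1+0+1 = 0 carry 1
  1+1+1 = 1 carry 1
  0+1+1 = 0 carry 1
  0+1+1 = 0 carry 1
  1+1+1 = 1 carry 1
  1+0+1 = 0 carry 1
  1+1+1 = 1 carry 1
  0+1+1 = 0 carry 1
  0+1+1 = 0 carry 1
  0+1+1 = 0 carry 1
  0+0+1 = 1
  0+0 = 0
  1+0 = 1
  1+0 = 1
  1+1 = 0 carry 1
  0+0+1 = 1
  0+0 = 0
  1+1 = 0 carry 1
  0+1+1 = 0 carry 1
  final carry 1

0b10001011010001010010110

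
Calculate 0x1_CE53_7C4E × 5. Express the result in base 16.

0x907A16D86

Multiply each base-16 digit by 5, carrying:
  E×5 = 70 → write 6 carry 4
  4×5+4 = 24 → write 8 carry 1
  C×5+1 = 61 → write D carry 3
  7×5+3 = 38 → write 6 carry 2
  3×5+2 = 17 → write 1 carry 1
  5×5+1 = 26 → write A carry 1
  E×5+1 = 71 → write 7 carry 4
  C×5+4 = 64 → write 0 carry 4
  1×5+4 = 9 → write 9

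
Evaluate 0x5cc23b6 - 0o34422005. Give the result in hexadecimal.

0o34422005 = 0x722405 in hexadecimal.
Subtract column by column in base 16:
  6-5 → 1
  b-0 → b
  3-4 → f (borrow)
  2-2-1 → f (borrow)
  c-2-1 → 9
  c-7 → 5
  5-0 → 5

0x559ffb1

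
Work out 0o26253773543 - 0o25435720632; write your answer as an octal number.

Subtract column by column in base 8:
  3-2 → 1
  4-3 → 1
  5-6 → 7 (borrow)
  3-0-1 → 2
  7-2 → 5
  7-7 → 0
  3-5 → 6 (borrow)
  5-3-1 → 1
  2-4 → 6 (borrow)
  6-5-1 → 0
  2-2 → 0

0o616052711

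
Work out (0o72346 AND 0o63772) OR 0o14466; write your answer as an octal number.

0o72346 AND 0o63772 = 0o62342.
Then OR with 0o14466.

0o76766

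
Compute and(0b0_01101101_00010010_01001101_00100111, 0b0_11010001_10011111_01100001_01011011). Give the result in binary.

0b001000001000100100100000100000011

AND bit by bit (1 only where both bits are 1):
  001101101000100100100110100100111
& 011010001100111110110000101011011
= 001000001000100100100000100000011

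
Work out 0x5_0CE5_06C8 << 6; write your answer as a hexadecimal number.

6 bits is not a whole number of base-16 digits; in binary: 10100001100111001010000011011001000 << 6 = 10100001100111001010000011011001000000000.

0x1433941B200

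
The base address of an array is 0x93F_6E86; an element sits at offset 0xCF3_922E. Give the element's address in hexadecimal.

0x163300B4

Add column by column in base 16, right to left:
  6+E = 4 carry 1
  8+2+1 = B
  E+2 = 0 carry 1
  6+9+1 = 0 carry 1
  F+3+1 = 3 carry 1
  3+F+1 = 3 carry 1
  9+C+1 = 6 carry 1
  final carry 1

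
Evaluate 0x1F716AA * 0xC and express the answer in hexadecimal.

Multiply each base-16 digit by 12, carrying:
  A×12 = 120 → write 8 carry 7
  A×12+7 = 127 → write F carry 7
  6×12+7 = 79 → write F carry 4
  1×12+4 = 16 → write 0 carry 1
  7×12+1 = 85 → write 5 carry 5
  F×12+5 = 185 → write 9 carry 11
  1×12+11 = 23 → write 7 carry 1
  remaining carry: 1

0x17950FF8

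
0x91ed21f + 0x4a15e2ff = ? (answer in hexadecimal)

0x5334b51e

Add column by column in base 16, right to left:
  f+f = e carry 1
  1+f+1 = 1 carry 1
  2+2+1 = 5
  d+e = b carry 1
  e+5+1 = 4 carry 1
  1+1+1 = 3
  9+a = 3 carry 1
  0+4+1 = 5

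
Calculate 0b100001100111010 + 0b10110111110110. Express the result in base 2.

0b111000100110000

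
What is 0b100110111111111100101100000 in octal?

0o467774540

Group the bits in threes: 100 110 111 111 111 100 101 100 000 → 467774540.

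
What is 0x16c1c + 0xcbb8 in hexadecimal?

Add column by column in base 16, right to left:
  c+8 = 4 carry 1
  1+b+1 = d
  c+b = 7 carry 1
  6+c+1 = 3 carry 1
  1+0+1 = 2

0x237d4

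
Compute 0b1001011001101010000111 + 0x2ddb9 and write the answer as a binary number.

0b1010000111100001000000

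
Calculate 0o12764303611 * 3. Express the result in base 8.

0o40735113233

Multiply each base-8 digit by 3, carrying:
  1×3 = 3 → write 3
  1×3 = 3 → write 3
  6×3 = 18 → write 2 carry 2
  3×3+2 = 11 → write 3 carry 1
  0×3+1 = 1 → write 1
  3×3 = 9 → write 1 carry 1
  4×3+1 = 13 → write 5 carry 1
  6×3+1 = 19 → write 3 carry 2
  7×3+2 = 23 → write 7 carry 2
  2×3+2 = 8 → write 0 carry 1
  1×3+1 = 4 → write 4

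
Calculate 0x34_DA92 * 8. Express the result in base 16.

Multiply each base-16 digit by 8, carrying:
  2×8 = 16 → write 0 carry 1
  9×8+1 = 73 → write 9 carry 4
  A×8+4 = 84 → write 4 carry 5
  D×8+5 = 109 → write D carry 6
  4×8+6 = 38 → write 6 carry 2
  3×8+2 = 26 → write A carry 1
  remaining carry: 1

0x1A6D490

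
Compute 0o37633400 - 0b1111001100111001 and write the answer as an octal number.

0o37441707

0b1111001100111001 = 0o171471 in octal.
Subtract column by column in base 8:
  0-1 → 7 (borrow)
  0-7-1 → 0 (borrow)
  4-4-1 → 7 (borrow)
  3-1-1 → 1
  3-7 → 4 (borrow)
  6-1-1 → 4
  7-0 → 7
  3-0 → 3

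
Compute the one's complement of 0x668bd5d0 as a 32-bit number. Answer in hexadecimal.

0x99742a2f

Each hex digit d becomes f−d:
  6→9, 6→9, 8→7, b→4, d→2, 5→a, d→2, 0→f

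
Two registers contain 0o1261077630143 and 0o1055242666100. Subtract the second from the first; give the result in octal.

0o203634742043

Subtract column by column in base 8:
  3-0 → 3
  4-0 → 4
  1-1 → 0
  0-6 → 2 (borrow)
  3-6-1 → 4 (borrow)
  6-6-1 → 7 (borrow)
  7-2-1 → 4
  7-4 → 3
  0-2 → 6 (borrow)
  1-5-1 → 3 (borrow)
  6-5-1 → 0
  2-0 → 2
  1-1 → 0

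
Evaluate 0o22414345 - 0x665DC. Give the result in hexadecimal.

0o22414345 = 0x4A18E5 in hexadecimal.
Subtract column by column in base 16:
  5-C → 9 (borrow)
  E-D-1 → 0
  8-5 → 3
  1-6 → B (borrow)
  A-6-1 → 3
  4-0 → 4

0x43B309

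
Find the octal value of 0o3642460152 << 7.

7 bits is not a whole number of base-8 digits; in binary: 11110100010100110000001101010 << 7 = 111101000101001100000011010100000000.

0o750514032400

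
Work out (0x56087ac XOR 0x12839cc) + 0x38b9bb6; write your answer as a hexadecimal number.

First 0x56087ac XOR 0x12839cc = 0x448be60.
Add column by column in base 16, right to left:
  0+6 = 6
  6+b = 1 carry 1
  e+b+1 = a carry 1
  b+9+1 = 5 carry 1
  8+b+1 = 4 carry 1
  4+8+1 = d
  4+3 = 7

0x7d45a16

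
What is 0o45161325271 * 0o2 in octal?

0o112342652562

Multiply each base-8 digit by 2, carrying:
  1×2 = 2 → write 2
  7×2 = 14 → write 6 carry 1
  2×2+1 = 5 → write 5
  5×2 = 10 → write 2 carry 1
  2×2+1 = 5 → write 5
  3×2 = 6 → write 6
  1×2 = 2 → write 2
  6×2 = 12 → write 4 carry 1
  1×2+1 = 3 → write 3
  5×2 = 10 → write 2 carry 1
  4×2+1 = 9 → write 1 carry 1
  remaining carry: 1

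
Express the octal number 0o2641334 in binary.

0b10110100001011011100

Each octal digit is 3 bits: 2=010 6=110 4=100 1=001 3=011 3=011 4=100.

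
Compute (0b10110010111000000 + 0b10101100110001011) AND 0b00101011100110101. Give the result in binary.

Add column by column in base 2, right to left:
  0+1 = 1
  0+1 = 1
  0+0 = 0
  0+1 = 1
  0+0 = 0
  0+0 = 0
  1+0 = 1
  1+1 = 0 carry 1
  1+1+1 = 1 carry 1
  0+0+1 = 1
  1+0 = 1
  0+1 = 1
  0+1 = 1
  1+0 = 1
  1+1 = 0 carry 1
  0+0+1 = 1
  1+1 = 0 carry 1
  final carry 1
Sum = 0b101011111101001011; now AND with 0b00101011100110101:
  101011111101001011
& 000101011100110101
= 000001011100000001

0b1011100000001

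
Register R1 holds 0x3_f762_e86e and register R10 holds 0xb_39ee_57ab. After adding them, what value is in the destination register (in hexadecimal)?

0xf31514019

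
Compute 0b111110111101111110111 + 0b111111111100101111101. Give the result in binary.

Add column by column in base 2, right to left:
  1+1 = 0 carry 1
  1+0+1 = 0 carry 1
  1+1+1 = 1 carry 1
  0+1+1 = 0 carry 1
  1+1+1 = 1 carry 1
  1+1+1 = 1 carry 1
  1+1+1 = 1 carry 1
  1+0+1 = 0 carry 1
  1+1+1 = 1 carry 1
  1+0+1 = 0 carry 1
  0+0+1 = 1
  1+1 = 0 carry 1
  1+1+1 = 1 carry 1
  1+1+1 = 1 carry 1
  1+1+1 = 1 carry 1
  0+1+1 = 0 carry 1
  1+1+1 = 1 carry 1
  1+1+1 = 1 carry 1
  1+1+1 = 1 carry 1
  1+1+1 = 1 carry 1
  1+1+1 = 1 carry 1
  final carry 1

0b1111110111010101110100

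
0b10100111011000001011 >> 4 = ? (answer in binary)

0b1010011101100000

Right shift by 4: drop the 4 least-significant bits.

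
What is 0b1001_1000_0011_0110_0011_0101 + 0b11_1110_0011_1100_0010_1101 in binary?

Add column by column in base 2, right to left:
  1+1 = 0 carry 1
  0+0+1 = 1
  1+1 = 0 carry 1
  0+1+1 = 0 carry 1
  1+0+1 = 0 carry 1
  1+1+1 = 1 carry 1
  0+0+1 = 1
  0+0 = 0
  0+0 = 0
  1+0 = 1
  1+1 = 0 carry 1
  0+1+1 = 0 carry 1
  1+1+1 = 1 carry 1
  1+1+1 = 1 carry 1
  0+0+1 = 1
  0+0 = 0
  0+0 = 0
  0+1 = 1
  0+1 = 1
  1+1 = 0 carry 1
  1+1+1 = 1 carry 1
  0+1+1 = 0 carry 1
  0+0+1 = 1
  1+0 = 1

0b110101100111001001100010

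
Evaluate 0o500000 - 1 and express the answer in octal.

The trailing 5 digits are 0, so subtracting 1 borrows through: they become 7 and the next digit up decrements.

0o477777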